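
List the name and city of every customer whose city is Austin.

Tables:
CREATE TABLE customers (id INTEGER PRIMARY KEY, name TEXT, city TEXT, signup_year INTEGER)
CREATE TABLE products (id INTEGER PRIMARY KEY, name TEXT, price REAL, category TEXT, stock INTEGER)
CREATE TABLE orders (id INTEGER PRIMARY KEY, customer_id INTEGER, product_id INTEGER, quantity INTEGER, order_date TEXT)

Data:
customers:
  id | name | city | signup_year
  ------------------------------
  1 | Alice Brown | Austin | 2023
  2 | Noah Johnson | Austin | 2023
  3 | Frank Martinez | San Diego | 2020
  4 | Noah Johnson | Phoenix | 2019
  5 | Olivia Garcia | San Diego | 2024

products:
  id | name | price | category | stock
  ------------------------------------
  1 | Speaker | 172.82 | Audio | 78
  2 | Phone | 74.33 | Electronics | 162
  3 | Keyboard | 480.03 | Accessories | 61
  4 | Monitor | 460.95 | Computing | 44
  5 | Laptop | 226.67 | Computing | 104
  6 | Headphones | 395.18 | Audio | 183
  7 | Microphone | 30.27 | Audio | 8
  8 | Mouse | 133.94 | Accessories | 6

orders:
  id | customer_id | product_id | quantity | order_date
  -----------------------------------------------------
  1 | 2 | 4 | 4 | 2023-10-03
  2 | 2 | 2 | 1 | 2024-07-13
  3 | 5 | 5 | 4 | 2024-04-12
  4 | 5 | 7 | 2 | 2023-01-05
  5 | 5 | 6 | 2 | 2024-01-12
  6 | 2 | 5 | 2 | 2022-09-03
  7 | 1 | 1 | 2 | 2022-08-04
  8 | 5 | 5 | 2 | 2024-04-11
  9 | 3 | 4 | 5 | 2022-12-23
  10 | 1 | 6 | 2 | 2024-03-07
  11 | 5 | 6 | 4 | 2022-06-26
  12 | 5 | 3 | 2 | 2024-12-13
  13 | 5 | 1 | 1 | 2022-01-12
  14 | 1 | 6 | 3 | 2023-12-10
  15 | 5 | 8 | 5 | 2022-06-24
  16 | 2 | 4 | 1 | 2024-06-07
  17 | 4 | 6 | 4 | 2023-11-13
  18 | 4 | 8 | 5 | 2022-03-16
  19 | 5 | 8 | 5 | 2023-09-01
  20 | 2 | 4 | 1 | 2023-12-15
SELECT name, city FROM customers WHERE city = 'Austin'

Execution result:
name | city
Alice Brown | Austin
Noah Johnson | Austin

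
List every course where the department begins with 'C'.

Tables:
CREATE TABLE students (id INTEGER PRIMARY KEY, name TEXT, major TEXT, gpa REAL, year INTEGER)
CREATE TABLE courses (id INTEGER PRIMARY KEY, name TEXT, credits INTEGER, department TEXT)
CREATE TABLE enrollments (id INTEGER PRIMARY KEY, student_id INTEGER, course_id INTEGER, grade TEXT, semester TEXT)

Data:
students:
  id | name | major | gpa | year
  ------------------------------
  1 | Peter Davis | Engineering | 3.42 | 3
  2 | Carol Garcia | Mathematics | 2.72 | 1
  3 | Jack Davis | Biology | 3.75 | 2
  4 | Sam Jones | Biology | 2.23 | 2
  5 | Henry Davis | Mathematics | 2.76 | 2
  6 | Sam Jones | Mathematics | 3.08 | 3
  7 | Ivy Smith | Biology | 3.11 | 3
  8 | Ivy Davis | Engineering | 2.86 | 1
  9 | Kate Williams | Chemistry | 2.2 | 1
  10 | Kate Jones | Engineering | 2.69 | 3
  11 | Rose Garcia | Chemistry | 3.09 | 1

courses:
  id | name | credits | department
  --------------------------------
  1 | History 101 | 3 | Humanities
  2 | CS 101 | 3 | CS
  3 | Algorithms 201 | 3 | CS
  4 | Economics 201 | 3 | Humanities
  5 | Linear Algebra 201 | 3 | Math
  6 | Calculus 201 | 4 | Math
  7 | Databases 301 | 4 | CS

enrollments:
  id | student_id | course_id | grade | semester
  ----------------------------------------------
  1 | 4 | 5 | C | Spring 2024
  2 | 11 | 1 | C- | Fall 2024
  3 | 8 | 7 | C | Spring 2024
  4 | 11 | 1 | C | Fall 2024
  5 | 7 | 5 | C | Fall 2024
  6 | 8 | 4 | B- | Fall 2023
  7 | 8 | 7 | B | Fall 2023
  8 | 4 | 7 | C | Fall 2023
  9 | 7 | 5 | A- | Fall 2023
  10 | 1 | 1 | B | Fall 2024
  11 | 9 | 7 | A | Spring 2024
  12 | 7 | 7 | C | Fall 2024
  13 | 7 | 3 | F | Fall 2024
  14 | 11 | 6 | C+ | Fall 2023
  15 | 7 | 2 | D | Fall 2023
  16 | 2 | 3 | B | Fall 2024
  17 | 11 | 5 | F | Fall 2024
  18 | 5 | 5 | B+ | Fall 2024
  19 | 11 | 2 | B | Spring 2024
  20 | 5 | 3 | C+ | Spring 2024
SELECT name, department FROM courses WHERE department LIKE 'C%'

Execution result:
name | department
CS 101 | CS
Algorithms 201 | CS
Databases 301 | CS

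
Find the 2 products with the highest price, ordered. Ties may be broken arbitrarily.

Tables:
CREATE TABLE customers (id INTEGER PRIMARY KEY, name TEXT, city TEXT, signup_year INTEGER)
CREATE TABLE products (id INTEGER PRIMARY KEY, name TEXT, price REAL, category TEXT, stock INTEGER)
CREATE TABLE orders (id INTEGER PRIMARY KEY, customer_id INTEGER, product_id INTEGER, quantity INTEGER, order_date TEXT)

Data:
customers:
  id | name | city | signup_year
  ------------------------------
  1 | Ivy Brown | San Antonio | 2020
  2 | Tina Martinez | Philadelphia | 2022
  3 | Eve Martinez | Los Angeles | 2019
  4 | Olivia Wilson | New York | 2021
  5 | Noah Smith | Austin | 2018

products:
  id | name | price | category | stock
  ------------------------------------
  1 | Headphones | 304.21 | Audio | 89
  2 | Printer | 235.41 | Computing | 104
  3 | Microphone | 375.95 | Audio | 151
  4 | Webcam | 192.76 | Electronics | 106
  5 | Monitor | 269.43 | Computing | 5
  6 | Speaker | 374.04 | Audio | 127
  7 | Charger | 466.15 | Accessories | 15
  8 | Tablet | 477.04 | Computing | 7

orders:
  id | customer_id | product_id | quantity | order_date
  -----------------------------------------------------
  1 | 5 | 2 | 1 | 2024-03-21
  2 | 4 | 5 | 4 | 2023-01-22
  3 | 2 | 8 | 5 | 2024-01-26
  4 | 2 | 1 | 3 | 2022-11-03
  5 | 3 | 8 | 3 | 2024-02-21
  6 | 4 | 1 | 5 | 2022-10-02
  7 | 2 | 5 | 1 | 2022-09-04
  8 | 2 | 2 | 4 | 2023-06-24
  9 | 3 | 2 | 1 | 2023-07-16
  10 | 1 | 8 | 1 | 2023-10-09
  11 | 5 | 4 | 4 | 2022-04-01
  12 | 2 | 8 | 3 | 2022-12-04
SELECT name, price FROM products ORDER BY price DESC LIMIT 2

Execution result:
name | price
Tablet | 477.04
Charger | 466.15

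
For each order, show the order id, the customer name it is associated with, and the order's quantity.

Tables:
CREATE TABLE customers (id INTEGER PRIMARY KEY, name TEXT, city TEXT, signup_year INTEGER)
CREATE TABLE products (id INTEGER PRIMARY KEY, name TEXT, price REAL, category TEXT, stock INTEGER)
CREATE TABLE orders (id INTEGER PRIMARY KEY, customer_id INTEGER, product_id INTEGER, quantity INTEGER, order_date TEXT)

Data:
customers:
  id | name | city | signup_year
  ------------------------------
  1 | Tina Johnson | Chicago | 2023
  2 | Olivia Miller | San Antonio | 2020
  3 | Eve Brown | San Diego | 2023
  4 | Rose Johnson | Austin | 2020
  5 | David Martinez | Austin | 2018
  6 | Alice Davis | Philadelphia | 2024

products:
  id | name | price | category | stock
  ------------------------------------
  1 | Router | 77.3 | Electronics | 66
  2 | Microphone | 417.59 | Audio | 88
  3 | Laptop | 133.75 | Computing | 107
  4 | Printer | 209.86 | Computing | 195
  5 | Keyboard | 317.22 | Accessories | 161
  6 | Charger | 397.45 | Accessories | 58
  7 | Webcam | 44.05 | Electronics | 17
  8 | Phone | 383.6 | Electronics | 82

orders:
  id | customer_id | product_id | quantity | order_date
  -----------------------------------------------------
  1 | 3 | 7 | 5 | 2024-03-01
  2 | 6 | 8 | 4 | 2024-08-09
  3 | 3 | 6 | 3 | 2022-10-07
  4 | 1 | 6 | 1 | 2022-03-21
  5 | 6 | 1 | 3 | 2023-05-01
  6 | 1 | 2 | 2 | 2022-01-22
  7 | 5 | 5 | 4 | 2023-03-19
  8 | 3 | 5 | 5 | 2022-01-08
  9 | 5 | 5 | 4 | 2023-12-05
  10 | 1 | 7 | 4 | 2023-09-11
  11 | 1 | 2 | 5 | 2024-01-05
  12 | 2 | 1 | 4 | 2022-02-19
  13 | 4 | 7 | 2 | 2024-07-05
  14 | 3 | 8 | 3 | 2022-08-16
SELECT c.id, p.name AS customer, c.quantity FROM orders c JOIN customers p ON c.customer_id = p.id

Execution result:
id | customer | quantity
1 | Eve Brown | 5
2 | Alice Davis | 4
3 | Eve Brown | 3
4 | Tina Johnson | 1
5 | Alice Davis | 3
6 | Tina Johnson | 2
7 | David Martinez | 4
8 | Eve Brown | 5
9 | David Martinez | 4
10 | Tina Johnson | 4
11 | Tina Johnson | 5
12 | Olivia Miller | 4
13 | Rose Johnson | 2
14 | Eve Brown | 3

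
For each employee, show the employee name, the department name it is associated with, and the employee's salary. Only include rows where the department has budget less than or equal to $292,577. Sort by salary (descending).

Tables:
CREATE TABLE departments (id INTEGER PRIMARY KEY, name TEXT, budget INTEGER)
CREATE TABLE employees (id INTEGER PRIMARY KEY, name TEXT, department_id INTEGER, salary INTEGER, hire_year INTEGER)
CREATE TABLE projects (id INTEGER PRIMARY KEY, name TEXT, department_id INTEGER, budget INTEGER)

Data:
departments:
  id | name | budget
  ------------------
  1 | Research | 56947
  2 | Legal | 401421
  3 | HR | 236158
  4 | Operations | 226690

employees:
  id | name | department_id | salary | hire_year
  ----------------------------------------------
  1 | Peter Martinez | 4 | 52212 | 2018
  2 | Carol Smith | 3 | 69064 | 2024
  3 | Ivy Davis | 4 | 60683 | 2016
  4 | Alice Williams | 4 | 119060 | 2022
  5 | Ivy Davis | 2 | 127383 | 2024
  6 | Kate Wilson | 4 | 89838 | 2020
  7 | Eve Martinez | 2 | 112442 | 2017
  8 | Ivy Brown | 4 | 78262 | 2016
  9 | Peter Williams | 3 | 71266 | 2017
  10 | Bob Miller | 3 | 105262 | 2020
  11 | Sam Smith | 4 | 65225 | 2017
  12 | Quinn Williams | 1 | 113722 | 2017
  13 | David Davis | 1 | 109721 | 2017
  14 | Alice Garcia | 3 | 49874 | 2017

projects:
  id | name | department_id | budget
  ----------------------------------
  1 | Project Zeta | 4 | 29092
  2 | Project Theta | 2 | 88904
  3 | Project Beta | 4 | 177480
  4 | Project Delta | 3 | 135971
SELECT c.name, p.name AS department, c.salary FROM employees c JOIN departments p ON c.department_id = p.id WHERE p.budget <= 292577 ORDER BY c.salary DESC

Execution result:
name | department | salary
Alice Williams | Operations | 119060
Quinn Williams | Research | 113722
David Davis | Research | 109721
Bob Miller | HR | 105262
Kate Wilson | Operations | 89838
Ivy Brown | Operations | 78262
Peter Williams | HR | 71266
Carol Smith | HR | 69064
Sam Smith | Operations | 65225
Ivy Davis | Operations | 60683
Peter Martinez | Operations | 52212
Alice Garcia | HR | 49874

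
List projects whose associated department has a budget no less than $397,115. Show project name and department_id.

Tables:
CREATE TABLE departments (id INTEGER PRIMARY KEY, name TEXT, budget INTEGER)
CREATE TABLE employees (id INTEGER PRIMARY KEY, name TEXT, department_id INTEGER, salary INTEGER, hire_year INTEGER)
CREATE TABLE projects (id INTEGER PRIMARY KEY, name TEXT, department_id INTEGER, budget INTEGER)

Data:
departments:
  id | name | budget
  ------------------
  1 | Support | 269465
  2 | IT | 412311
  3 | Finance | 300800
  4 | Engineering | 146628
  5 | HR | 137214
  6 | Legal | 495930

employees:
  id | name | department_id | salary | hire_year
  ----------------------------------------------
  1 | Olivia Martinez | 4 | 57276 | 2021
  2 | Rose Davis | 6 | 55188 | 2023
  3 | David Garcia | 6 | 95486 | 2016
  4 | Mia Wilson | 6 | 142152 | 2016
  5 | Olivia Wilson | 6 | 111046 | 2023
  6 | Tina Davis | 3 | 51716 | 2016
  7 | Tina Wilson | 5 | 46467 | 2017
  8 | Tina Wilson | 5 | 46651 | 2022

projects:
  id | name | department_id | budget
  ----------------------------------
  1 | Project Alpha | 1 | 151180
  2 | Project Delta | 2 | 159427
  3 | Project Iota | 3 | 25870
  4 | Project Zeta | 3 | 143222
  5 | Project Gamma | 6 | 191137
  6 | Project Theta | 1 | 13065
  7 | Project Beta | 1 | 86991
SELECT name, department_id FROM projects WHERE department_id IN (SELECT id FROM departments WHERE budget >= 397115)

Execution result:
name | department_id
Project Delta | 2
Project Gamma | 6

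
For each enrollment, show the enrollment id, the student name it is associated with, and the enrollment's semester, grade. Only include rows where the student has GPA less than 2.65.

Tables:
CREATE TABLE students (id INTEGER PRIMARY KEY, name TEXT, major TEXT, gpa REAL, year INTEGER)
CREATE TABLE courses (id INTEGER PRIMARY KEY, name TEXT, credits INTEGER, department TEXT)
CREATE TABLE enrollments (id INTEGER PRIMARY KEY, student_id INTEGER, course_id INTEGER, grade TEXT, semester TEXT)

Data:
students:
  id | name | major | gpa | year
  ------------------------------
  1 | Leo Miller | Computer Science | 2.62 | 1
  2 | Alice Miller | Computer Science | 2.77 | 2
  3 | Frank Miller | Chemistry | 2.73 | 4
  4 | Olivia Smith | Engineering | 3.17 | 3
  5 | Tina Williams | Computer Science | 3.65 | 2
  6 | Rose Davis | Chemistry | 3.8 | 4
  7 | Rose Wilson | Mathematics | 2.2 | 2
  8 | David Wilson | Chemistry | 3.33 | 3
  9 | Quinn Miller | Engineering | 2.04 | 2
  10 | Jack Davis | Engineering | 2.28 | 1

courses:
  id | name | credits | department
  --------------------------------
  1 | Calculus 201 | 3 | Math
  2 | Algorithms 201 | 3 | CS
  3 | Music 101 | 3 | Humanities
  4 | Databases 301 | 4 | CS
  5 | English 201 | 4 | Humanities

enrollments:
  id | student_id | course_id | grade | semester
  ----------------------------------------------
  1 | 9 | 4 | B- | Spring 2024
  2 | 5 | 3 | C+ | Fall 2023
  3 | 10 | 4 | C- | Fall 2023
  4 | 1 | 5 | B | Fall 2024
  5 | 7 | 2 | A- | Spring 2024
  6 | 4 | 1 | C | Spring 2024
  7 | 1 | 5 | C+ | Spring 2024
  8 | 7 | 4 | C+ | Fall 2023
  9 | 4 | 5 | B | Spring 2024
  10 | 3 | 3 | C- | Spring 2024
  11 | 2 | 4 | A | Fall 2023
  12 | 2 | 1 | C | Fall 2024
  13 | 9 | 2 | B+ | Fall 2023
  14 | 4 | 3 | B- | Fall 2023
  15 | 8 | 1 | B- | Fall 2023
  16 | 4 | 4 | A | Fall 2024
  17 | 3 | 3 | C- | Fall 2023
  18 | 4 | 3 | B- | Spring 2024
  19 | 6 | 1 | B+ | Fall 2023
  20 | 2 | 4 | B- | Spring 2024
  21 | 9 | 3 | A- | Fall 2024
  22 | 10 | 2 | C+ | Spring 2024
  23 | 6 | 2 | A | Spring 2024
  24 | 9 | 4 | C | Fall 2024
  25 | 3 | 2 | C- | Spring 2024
SELECT c.id, p.name AS student, c.semester, c.grade FROM enrollments c JOIN students p ON c.student_id = p.id WHERE p.gpa < 2.65

Execution result:
id | student | semester | grade
1 | Quinn Miller | Spring 2024 | B-
3 | Jack Davis | Fall 2023 | C-
4 | Leo Miller | Fall 2024 | B
5 | Rose Wilson | Spring 2024 | A-
7 | Leo Miller | Spring 2024 | C+
8 | Rose Wilson | Fall 2023 | C+
13 | Quinn Miller | Fall 2023 | B+
21 | Quinn Miller | Fall 2024 | A-
22 | Jack Davis | Spring 2024 | C+
24 | Quinn Miller | Fall 2024 | C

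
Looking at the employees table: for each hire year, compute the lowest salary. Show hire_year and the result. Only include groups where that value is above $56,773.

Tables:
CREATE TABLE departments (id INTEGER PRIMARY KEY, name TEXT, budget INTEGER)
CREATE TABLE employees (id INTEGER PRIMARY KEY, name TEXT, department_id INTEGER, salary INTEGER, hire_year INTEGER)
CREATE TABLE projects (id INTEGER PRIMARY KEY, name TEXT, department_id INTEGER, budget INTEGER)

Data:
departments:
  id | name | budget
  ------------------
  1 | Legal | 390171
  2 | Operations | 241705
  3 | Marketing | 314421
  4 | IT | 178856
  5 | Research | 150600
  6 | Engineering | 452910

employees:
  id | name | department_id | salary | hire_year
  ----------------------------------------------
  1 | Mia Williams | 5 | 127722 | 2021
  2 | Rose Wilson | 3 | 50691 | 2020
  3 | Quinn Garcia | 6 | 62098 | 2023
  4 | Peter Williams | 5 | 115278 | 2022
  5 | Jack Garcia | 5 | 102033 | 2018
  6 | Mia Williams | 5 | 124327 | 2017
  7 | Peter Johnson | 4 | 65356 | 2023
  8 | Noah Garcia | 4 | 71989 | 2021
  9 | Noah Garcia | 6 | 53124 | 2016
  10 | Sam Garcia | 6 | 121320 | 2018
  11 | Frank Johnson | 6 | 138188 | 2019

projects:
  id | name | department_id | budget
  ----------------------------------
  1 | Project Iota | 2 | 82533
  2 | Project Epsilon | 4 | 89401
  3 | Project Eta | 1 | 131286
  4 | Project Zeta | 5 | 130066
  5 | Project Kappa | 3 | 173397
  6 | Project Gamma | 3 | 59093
SELECT hire_year, MIN(salary) AS min_salary FROM employees GROUP BY hire_year HAVING MIN(salary) > 56773

Execution result:
hire_year | min_salary
2017 | 124327
2018 | 102033
2019 | 138188
2021 | 71989
2022 | 115278
2023 | 62098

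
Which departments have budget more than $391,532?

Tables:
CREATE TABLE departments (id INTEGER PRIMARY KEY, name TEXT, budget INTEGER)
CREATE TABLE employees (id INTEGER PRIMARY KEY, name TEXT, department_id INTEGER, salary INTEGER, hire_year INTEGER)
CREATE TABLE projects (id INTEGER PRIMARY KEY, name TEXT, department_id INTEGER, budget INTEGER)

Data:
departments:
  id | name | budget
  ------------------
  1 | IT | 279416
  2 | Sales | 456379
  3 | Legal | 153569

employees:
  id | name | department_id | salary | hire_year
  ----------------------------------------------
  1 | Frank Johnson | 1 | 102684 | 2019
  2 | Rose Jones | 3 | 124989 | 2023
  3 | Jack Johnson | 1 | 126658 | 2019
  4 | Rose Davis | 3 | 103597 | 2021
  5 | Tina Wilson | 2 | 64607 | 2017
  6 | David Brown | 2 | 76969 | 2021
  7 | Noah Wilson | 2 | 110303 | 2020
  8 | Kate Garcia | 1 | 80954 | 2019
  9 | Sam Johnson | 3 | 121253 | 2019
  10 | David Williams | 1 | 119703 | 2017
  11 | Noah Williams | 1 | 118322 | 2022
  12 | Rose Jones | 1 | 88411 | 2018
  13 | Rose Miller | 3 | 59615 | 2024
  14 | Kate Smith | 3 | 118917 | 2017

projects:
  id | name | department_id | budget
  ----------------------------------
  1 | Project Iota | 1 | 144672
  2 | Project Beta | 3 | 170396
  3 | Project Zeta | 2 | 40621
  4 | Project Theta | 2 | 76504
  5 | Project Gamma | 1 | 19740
SELECT name, budget FROM departments WHERE budget > 391532

Execution result:
name | budget
Sales | 456379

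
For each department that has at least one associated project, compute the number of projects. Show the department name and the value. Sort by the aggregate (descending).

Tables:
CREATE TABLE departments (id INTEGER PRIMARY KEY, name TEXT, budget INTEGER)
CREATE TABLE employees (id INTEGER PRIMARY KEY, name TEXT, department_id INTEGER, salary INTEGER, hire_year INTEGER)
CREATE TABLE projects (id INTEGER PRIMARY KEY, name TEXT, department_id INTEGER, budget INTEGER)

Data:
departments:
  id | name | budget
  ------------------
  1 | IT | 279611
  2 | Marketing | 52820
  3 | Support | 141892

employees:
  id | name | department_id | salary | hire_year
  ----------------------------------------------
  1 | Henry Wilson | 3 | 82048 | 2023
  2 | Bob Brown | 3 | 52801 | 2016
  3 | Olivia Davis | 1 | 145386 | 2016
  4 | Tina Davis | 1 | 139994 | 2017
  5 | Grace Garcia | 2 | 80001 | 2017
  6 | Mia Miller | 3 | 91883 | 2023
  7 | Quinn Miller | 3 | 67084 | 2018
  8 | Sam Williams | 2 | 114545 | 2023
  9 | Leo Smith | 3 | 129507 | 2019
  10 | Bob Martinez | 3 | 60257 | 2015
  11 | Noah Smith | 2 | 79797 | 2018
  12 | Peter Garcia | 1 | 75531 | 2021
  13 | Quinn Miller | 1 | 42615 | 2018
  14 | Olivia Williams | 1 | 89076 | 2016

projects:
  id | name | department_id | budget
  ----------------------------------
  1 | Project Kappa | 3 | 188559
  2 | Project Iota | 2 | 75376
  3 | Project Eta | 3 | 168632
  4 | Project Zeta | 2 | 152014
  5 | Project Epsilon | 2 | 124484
SELECT p.name, COUNT(*) AS n FROM projects c JOIN departments p ON c.department_id = p.id GROUP BY p.id, p.name ORDER BY n DESC

Execution result:
name | n
Marketing | 3
Support | 2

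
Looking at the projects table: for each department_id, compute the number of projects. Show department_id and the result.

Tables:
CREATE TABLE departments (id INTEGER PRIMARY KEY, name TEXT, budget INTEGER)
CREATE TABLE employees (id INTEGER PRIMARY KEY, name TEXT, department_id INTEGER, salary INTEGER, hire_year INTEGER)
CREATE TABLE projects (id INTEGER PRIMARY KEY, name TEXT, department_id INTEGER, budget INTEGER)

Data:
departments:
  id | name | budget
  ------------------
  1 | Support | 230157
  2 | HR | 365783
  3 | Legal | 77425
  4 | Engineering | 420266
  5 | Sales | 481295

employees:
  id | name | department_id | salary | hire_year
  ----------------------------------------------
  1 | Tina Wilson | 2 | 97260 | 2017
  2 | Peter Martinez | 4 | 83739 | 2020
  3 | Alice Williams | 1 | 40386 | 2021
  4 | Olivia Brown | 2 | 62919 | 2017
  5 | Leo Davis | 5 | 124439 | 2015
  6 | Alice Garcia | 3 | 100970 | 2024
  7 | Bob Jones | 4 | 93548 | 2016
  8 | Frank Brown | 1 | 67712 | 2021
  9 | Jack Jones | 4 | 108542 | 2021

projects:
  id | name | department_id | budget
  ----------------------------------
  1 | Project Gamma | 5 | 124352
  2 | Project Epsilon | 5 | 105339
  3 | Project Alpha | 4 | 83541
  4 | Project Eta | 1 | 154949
SELECT department_id, COUNT(*) AS n FROM projects GROUP BY department_id

Execution result:
department_id | n
1 | 1
4 | 1
5 | 2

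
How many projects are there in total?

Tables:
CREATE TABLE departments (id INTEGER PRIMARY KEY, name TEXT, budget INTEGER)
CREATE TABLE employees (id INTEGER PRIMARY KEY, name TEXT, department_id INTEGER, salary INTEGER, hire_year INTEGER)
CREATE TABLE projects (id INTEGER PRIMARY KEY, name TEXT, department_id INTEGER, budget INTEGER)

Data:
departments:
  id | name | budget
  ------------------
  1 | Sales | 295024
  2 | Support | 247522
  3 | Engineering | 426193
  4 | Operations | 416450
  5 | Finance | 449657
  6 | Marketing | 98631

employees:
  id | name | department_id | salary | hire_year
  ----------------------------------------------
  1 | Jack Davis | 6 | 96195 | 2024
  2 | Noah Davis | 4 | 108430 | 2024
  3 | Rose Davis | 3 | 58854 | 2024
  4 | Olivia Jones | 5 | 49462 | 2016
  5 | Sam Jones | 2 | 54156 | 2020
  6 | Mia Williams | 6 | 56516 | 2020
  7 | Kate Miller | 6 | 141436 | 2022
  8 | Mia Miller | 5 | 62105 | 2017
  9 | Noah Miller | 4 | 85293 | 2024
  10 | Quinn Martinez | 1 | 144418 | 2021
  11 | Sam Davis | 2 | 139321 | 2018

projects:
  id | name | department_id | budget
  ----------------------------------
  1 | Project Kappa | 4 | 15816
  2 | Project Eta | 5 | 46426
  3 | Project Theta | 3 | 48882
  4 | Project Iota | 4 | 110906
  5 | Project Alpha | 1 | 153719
SELECT COUNT(*) FROM projects

Execution result:
5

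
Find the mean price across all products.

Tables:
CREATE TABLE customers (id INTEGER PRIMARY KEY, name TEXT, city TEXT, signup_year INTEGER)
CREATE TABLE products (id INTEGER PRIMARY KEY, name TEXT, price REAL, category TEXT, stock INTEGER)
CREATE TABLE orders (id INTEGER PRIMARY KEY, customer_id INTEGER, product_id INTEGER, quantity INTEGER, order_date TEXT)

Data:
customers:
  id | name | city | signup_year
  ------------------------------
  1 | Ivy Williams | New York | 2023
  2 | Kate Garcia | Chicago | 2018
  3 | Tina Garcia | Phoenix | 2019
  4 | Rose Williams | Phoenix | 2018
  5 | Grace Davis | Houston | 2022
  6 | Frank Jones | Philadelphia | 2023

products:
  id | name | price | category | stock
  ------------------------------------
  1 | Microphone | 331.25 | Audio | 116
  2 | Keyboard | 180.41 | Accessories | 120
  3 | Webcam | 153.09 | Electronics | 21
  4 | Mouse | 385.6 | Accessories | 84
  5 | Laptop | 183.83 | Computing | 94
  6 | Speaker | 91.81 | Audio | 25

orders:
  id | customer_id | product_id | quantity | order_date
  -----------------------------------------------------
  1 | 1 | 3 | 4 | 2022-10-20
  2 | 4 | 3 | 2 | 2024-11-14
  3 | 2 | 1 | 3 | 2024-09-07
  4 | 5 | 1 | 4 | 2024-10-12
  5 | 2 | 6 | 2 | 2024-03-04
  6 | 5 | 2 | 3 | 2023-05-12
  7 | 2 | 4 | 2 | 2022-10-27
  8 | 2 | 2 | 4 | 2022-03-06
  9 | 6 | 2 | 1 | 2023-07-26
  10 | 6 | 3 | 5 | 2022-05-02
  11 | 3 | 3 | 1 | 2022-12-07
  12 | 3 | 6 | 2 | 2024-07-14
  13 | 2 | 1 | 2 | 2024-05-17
SELECT AVG(price) FROM products

Execution result:
221.00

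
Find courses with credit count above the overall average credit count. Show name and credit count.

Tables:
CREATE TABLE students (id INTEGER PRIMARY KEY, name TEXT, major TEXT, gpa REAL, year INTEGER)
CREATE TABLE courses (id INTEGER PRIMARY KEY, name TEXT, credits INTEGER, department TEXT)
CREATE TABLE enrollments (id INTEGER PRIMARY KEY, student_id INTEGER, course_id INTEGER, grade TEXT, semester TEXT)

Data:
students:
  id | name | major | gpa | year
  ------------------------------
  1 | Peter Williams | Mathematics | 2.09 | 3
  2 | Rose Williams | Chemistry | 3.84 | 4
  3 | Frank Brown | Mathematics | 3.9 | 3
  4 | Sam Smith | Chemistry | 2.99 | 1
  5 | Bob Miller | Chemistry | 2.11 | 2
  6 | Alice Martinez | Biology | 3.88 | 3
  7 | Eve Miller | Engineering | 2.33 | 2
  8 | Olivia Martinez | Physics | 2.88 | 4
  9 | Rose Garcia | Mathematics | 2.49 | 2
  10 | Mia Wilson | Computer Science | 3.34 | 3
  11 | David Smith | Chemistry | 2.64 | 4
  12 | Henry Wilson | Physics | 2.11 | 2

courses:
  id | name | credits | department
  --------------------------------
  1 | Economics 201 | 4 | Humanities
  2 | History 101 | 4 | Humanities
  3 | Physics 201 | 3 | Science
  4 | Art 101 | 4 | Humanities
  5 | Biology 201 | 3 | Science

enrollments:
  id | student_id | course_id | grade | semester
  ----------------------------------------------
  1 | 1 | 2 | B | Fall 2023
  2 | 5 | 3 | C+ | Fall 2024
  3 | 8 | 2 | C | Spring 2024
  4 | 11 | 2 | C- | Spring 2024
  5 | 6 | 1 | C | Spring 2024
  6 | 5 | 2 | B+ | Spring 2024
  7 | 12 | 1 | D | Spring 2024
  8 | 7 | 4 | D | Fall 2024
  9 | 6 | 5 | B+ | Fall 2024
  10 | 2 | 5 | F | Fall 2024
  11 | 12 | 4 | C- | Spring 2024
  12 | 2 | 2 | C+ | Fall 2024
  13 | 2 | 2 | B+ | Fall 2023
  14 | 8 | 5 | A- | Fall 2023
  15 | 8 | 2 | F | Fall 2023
SELECT name, credits FROM courses WHERE credits > (SELECT AVG(credits) FROM courses)

Execution result:
name | credits
Economics 201 | 4
History 101 | 4
Art 101 | 4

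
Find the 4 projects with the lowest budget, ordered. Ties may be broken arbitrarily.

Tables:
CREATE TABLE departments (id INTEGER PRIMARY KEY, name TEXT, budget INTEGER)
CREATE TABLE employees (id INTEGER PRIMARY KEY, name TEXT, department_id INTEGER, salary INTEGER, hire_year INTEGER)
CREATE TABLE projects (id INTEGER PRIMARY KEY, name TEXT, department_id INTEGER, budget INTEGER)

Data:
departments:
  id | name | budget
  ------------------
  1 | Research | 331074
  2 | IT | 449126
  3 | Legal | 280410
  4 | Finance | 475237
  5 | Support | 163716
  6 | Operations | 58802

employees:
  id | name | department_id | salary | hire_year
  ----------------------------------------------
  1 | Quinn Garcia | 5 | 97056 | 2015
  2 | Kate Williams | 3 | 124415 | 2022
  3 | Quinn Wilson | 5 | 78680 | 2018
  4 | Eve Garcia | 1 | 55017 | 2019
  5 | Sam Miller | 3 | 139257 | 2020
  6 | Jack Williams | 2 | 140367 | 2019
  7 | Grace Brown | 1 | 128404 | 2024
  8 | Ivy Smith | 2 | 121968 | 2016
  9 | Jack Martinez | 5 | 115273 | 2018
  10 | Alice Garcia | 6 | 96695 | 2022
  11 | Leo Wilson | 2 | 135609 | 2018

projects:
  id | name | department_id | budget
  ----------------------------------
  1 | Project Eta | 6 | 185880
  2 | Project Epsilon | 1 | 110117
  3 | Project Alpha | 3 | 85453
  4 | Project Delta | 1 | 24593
SELECT name, budget FROM projects ORDER BY budget ASC LIMIT 4

Execution result:
name | budget
Project Delta | 24593
Project Alpha | 85453
Project Epsilon | 110117
Project Eta | 185880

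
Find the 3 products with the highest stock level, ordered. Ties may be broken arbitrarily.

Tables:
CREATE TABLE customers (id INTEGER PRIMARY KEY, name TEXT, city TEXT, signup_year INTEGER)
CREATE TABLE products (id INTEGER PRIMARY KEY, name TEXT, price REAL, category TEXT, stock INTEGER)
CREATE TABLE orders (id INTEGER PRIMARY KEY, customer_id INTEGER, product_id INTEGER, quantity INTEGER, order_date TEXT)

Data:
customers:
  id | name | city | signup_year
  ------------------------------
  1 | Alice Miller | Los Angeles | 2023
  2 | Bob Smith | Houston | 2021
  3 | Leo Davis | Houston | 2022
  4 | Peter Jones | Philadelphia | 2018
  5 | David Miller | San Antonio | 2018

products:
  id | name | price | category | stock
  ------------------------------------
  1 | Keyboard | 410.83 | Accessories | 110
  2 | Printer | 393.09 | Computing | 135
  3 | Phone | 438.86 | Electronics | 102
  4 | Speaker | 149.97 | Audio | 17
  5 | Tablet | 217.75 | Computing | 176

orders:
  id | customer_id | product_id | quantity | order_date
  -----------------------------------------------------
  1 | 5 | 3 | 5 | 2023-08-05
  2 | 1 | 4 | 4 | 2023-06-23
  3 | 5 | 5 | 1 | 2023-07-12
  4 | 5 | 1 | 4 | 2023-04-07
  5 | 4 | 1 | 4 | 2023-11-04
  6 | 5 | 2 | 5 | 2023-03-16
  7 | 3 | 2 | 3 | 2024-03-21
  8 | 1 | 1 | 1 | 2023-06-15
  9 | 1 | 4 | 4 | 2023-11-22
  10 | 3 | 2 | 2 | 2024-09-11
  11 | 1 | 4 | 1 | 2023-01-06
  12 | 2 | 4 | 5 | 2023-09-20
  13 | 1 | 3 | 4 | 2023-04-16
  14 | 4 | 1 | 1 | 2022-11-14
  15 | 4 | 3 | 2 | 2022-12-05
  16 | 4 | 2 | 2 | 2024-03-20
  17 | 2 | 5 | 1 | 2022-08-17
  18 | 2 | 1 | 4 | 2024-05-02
SELECT name, stock FROM products ORDER BY stock DESC LIMIT 3

Execution result:
name | stock
Tablet | 176
Printer | 135
Keyboard | 110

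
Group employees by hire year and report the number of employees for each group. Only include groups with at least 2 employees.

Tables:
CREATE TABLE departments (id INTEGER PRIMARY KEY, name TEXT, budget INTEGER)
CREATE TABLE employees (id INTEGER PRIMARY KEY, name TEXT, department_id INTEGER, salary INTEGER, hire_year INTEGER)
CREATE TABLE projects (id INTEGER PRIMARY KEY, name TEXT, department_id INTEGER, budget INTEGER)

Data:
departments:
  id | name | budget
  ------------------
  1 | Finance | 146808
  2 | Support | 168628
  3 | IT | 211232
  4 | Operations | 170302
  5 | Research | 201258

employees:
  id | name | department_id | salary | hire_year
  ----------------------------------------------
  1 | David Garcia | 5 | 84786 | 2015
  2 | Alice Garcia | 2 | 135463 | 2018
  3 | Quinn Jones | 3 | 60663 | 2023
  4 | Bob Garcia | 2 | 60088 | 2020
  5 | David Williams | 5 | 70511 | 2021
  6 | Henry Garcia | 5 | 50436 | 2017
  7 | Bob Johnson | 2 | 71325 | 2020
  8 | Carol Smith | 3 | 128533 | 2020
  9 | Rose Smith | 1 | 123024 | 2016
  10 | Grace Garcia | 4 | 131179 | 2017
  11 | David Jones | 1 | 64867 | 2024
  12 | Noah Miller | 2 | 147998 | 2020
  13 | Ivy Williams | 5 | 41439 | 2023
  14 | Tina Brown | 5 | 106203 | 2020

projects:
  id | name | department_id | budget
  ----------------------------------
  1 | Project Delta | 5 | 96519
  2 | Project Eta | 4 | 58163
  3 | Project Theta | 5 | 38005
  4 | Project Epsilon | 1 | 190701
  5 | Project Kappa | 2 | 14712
SELECT hire_year, COUNT(*) AS n FROM employees GROUP BY hire_year HAVING COUNT(*) >= 2

Execution result:
hire_year | n
2017 | 2
2020 | 5
2023 | 2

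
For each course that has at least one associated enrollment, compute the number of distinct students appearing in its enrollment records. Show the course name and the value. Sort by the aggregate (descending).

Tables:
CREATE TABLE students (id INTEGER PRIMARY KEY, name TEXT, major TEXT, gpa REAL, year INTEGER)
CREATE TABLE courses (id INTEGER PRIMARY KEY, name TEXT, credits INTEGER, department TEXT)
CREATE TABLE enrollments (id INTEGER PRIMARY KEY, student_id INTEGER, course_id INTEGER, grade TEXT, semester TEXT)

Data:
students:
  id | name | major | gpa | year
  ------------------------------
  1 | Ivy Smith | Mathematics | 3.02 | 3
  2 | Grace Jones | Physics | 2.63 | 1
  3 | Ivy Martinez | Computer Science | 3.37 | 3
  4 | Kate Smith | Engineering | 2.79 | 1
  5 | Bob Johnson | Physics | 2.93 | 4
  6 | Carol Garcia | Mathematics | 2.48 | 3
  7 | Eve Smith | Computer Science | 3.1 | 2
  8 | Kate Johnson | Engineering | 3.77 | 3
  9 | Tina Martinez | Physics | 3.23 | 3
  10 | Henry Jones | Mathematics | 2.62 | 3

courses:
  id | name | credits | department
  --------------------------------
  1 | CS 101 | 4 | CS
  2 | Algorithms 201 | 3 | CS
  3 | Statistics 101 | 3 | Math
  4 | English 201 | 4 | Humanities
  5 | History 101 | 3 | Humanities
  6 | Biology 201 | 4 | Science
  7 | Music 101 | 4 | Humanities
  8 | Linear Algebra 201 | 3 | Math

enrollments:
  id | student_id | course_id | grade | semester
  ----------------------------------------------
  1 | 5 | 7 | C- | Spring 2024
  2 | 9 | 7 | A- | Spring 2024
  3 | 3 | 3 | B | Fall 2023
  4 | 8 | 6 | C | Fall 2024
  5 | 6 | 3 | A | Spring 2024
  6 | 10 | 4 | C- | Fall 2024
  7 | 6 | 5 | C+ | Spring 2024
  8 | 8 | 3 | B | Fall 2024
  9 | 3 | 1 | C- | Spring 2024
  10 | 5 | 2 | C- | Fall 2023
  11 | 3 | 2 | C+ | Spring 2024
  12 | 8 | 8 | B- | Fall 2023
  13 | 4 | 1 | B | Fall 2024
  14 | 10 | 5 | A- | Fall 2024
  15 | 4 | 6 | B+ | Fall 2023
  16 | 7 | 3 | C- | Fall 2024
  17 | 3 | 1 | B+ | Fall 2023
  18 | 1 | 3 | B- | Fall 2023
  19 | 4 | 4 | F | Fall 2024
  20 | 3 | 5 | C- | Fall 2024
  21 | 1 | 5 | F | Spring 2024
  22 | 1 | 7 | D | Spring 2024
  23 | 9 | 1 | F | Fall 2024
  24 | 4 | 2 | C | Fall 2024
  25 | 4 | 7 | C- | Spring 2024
SELECT p.name, COUNT(DISTINCT c.student_id) AS distinct_student_count FROM enrollments c JOIN courses p ON c.course_id = p.id GROUP BY p.id, p.name ORDER BY distinct_student_count DESC

Execution result:
name | distinct_student_count
Statistics 101 | 5
History 101 | 4
Music 101 | 4
CS 101 | 3
Algorithms 201 | 3
English 201 | 2
Biology 201 | 2
Linear Algebra 201 | 1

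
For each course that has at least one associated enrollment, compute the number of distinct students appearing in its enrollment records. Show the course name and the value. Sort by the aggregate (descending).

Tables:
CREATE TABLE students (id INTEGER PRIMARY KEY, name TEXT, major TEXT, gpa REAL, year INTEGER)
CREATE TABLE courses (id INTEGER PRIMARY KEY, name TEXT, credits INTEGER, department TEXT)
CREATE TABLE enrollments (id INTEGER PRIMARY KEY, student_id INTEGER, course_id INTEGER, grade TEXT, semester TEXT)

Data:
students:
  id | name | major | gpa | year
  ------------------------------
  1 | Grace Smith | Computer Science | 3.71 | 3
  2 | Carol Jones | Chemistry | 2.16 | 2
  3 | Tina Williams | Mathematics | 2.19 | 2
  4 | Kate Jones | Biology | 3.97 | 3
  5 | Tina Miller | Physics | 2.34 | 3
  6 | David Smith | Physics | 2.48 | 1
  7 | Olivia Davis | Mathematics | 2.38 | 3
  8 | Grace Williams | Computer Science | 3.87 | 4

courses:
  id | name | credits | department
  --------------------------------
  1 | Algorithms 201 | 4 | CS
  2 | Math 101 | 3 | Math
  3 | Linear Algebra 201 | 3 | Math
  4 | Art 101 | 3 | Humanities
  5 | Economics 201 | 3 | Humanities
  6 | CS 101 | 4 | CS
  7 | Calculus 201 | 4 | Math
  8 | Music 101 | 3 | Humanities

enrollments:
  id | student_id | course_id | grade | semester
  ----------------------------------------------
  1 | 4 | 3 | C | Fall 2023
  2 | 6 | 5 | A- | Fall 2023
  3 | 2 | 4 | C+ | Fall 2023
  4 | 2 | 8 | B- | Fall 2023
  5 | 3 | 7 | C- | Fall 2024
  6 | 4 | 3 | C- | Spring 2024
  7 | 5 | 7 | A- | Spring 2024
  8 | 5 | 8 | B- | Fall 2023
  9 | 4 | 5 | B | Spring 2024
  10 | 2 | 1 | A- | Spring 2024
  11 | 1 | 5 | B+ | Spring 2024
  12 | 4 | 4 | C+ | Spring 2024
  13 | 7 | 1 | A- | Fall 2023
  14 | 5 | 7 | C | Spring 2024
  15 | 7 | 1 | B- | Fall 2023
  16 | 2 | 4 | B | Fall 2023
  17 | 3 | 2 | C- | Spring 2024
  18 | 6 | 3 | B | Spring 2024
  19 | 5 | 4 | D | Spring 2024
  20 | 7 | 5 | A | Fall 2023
SELECT p.name, COUNT(DISTINCT c.student_id) AS distinct_student_count FROM enrollments c JOIN courses p ON c.course_id = p.id GROUP BY p.id, p.name ORDER BY distinct_student_count DESC

Execution result:
name | distinct_student_count
Economics 201 | 4
Art 101 | 3
Algorithms 201 | 2
Linear Algebra 201 | 2
Calculus 201 | 2
Music 101 | 2
Math 101 | 1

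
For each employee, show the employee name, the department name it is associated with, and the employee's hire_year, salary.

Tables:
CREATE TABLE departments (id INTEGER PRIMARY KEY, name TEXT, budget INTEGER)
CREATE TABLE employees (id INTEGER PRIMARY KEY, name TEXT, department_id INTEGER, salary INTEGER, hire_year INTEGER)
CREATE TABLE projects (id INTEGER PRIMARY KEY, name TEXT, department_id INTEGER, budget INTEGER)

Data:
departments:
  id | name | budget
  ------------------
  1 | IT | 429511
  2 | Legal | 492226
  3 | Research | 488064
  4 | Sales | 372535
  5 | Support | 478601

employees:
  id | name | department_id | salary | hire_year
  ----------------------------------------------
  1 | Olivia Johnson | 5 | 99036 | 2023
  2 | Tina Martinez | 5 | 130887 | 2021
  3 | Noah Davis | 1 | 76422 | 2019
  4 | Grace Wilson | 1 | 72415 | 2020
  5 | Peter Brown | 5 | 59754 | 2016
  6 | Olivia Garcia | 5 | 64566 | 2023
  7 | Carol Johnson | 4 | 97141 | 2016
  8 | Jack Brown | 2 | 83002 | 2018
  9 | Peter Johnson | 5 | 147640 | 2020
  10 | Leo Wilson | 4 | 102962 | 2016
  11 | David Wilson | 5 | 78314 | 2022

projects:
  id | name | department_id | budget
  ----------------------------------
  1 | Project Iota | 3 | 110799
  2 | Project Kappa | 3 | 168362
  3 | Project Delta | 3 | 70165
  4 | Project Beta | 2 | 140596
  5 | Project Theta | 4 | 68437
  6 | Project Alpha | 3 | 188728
SELECT c.name, p.name AS department, c.hire_year, c.salary FROM employees c JOIN departments p ON c.department_id = p.id

Execution result:
name | department | hire_year | salary
Olivia Johnson | Support | 2023 | 99036
Tina Martinez | Support | 2021 | 130887
Noah Davis | IT | 2019 | 76422
Grace Wilson | IT | 2020 | 72415
Peter Brown | Support | 2016 | 59754
Olivia Garcia | Support | 2023 | 64566
Carol Johnson | Sales | 2016 | 97141
Jack Brown | Legal | 2018 | 83002
Peter Johnson | Support | 2020 | 147640
Leo Wilson | Sales | 2016 | 102962
David Wilson | Support | 2022 | 78314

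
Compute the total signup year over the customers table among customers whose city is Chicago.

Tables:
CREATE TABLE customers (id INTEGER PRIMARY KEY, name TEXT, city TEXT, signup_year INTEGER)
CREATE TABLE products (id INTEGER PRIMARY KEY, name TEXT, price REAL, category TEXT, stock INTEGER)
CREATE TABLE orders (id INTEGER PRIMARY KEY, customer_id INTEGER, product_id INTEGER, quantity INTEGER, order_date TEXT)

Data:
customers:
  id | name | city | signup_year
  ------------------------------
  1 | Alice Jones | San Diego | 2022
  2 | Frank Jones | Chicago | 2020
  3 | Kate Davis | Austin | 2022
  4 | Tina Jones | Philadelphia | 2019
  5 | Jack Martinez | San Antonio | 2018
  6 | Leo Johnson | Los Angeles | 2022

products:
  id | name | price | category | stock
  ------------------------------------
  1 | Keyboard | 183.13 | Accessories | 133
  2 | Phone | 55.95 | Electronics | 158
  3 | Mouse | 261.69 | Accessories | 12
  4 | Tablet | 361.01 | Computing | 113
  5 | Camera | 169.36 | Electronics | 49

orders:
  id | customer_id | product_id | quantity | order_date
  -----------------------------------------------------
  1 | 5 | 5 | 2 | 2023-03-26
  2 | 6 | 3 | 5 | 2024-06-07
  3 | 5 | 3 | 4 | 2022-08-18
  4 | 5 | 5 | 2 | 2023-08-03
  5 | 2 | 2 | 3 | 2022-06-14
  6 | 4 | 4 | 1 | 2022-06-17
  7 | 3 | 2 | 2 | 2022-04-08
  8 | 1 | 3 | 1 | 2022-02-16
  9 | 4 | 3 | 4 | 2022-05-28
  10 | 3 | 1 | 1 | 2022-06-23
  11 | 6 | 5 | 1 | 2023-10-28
SELECT SUM(signup_year) FROM customers WHERE city = 'Chicago'

Execution result:
2020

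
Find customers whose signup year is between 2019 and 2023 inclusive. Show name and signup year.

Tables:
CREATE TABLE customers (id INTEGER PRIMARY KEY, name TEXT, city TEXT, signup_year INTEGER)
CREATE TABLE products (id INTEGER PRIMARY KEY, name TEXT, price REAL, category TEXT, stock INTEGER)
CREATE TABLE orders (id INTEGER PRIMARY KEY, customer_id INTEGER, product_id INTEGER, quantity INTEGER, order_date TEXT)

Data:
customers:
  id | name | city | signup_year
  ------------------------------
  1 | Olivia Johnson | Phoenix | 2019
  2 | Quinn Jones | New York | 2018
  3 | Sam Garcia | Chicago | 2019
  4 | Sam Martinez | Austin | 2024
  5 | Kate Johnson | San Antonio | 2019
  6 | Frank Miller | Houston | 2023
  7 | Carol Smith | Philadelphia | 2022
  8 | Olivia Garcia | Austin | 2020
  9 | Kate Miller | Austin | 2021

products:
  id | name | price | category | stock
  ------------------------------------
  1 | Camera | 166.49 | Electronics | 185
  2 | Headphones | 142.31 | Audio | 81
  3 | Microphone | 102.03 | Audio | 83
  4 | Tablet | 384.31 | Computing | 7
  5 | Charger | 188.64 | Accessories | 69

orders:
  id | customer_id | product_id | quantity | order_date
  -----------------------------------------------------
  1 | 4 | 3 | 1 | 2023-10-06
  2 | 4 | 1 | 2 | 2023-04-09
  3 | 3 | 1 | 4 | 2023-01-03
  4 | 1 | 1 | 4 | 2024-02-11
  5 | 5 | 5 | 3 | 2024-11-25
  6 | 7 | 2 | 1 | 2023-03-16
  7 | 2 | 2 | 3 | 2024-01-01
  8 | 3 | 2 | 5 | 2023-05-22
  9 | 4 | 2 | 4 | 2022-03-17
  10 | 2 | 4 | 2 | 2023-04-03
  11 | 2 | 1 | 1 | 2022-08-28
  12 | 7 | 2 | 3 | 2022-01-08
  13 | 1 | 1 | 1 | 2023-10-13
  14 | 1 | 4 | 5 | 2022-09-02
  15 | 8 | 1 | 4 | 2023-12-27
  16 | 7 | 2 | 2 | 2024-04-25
SELECT name, signup_year FROM customers WHERE signup_year BETWEEN 2019 AND 2023

Execution result:
name | signup_year
Olivia Johnson | 2019
Sam Garcia | 2019
Kate Johnson | 2019
Frank Miller | 2023
Carol Smith | 2022
Olivia Garcia | 2020
Kate Miller | 2021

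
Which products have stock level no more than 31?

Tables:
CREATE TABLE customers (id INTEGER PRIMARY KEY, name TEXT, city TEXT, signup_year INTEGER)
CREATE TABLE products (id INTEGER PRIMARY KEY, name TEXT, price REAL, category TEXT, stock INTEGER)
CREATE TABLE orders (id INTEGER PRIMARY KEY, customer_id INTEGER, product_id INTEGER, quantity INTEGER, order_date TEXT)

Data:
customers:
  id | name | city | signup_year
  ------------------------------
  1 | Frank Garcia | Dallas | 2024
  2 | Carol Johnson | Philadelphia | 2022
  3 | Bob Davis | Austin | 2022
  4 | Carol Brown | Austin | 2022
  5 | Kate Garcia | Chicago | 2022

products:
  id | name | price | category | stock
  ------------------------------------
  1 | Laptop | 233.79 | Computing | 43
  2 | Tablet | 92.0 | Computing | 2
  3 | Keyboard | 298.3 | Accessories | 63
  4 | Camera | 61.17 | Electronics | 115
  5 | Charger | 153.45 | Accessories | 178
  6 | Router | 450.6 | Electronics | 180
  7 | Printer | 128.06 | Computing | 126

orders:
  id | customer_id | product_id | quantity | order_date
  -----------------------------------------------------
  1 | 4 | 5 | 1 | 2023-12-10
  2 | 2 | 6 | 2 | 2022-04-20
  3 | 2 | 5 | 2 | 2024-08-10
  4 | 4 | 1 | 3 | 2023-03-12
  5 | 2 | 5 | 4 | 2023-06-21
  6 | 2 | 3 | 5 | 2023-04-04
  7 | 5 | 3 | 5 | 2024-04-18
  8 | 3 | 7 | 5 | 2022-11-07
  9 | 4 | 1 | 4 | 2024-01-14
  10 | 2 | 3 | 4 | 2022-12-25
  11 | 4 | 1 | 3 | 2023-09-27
SELECT name, stock FROM products WHERE stock <= 31

Execution result:
name | stock
Tablet | 2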